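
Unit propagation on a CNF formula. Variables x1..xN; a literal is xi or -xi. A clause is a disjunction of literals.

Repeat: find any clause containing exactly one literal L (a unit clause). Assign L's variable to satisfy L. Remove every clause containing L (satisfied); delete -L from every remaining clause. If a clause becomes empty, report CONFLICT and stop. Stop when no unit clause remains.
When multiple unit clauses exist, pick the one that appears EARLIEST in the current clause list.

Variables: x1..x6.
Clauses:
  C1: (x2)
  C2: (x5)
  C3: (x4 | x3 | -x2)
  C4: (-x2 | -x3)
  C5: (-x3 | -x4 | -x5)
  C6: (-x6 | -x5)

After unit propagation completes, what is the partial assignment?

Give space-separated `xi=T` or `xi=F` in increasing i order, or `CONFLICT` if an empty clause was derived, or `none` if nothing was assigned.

Answer: x2=T x3=F x4=T x5=T x6=F

Derivation:
unit clause [2] forces x2=T; simplify:
  drop -2 from [4, 3, -2] -> [4, 3]
  drop -2 from [-2, -3] -> [-3]
  satisfied 1 clause(s); 5 remain; assigned so far: [2]
unit clause [5] forces x5=T; simplify:
  drop -5 from [-3, -4, -5] -> [-3, -4]
  drop -5 from [-6, -5] -> [-6]
  satisfied 1 clause(s); 4 remain; assigned so far: [2, 5]
unit clause [-3] forces x3=F; simplify:
  drop 3 from [4, 3] -> [4]
  satisfied 2 clause(s); 2 remain; assigned so far: [2, 3, 5]
unit clause [4] forces x4=T; simplify:
  satisfied 1 clause(s); 1 remain; assigned so far: [2, 3, 4, 5]
unit clause [-6] forces x6=F; simplify:
  satisfied 1 clause(s); 0 remain; assigned so far: [2, 3, 4, 5, 6]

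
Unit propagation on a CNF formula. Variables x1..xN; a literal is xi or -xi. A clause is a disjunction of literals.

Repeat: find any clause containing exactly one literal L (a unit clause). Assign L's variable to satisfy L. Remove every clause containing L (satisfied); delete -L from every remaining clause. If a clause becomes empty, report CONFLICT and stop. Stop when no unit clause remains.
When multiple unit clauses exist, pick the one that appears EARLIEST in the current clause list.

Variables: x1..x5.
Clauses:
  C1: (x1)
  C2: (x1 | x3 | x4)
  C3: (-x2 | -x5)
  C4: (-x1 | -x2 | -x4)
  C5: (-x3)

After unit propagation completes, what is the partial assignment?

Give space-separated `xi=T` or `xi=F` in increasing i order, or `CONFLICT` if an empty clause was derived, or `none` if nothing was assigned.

unit clause [1] forces x1=T; simplify:
  drop -1 from [-1, -2, -4] -> [-2, -4]
  satisfied 2 clause(s); 3 remain; assigned so far: [1]
unit clause [-3] forces x3=F; simplify:
  satisfied 1 clause(s); 2 remain; assigned so far: [1, 3]

Answer: x1=T x3=F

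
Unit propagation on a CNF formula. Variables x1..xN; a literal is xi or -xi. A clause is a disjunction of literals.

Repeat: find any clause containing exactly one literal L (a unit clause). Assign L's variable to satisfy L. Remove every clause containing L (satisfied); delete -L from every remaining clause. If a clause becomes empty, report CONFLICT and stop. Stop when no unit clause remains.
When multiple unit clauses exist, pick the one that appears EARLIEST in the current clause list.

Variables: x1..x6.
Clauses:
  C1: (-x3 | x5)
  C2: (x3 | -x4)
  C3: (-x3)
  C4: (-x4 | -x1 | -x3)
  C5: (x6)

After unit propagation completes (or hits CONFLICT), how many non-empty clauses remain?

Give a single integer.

unit clause [-3] forces x3=F; simplify:
  drop 3 from [3, -4] -> [-4]
  satisfied 3 clause(s); 2 remain; assigned so far: [3]
unit clause [-4] forces x4=F; simplify:
  satisfied 1 clause(s); 1 remain; assigned so far: [3, 4]
unit clause [6] forces x6=T; simplify:
  satisfied 1 clause(s); 0 remain; assigned so far: [3, 4, 6]

Answer: 0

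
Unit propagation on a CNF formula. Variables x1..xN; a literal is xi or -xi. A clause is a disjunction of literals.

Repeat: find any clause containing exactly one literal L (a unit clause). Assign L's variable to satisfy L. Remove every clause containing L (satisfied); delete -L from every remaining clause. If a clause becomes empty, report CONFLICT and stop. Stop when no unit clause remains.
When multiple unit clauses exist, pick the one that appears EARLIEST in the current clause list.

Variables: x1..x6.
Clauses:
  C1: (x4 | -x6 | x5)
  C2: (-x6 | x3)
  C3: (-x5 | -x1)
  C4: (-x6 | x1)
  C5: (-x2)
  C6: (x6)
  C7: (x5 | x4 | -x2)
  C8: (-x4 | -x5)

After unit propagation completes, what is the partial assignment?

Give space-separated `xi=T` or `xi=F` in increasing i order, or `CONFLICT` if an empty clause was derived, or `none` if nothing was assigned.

Answer: x1=T x2=F x3=T x4=T x5=F x6=T

Derivation:
unit clause [-2] forces x2=F; simplify:
  satisfied 2 clause(s); 6 remain; assigned so far: [2]
unit clause [6] forces x6=T; simplify:
  drop -6 from [4, -6, 5] -> [4, 5]
  drop -6 from [-6, 3] -> [3]
  drop -6 from [-6, 1] -> [1]
  satisfied 1 clause(s); 5 remain; assigned so far: [2, 6]
unit clause [3] forces x3=T; simplify:
  satisfied 1 clause(s); 4 remain; assigned so far: [2, 3, 6]
unit clause [1] forces x1=T; simplify:
  drop -1 from [-5, -1] -> [-5]
  satisfied 1 clause(s); 3 remain; assigned so far: [1, 2, 3, 6]
unit clause [-5] forces x5=F; simplify:
  drop 5 from [4, 5] -> [4]
  satisfied 2 clause(s); 1 remain; assigned so far: [1, 2, 3, 5, 6]
unit clause [4] forces x4=T; simplify:
  satisfied 1 clause(s); 0 remain; assigned so far: [1, 2, 3, 4, 5, 6]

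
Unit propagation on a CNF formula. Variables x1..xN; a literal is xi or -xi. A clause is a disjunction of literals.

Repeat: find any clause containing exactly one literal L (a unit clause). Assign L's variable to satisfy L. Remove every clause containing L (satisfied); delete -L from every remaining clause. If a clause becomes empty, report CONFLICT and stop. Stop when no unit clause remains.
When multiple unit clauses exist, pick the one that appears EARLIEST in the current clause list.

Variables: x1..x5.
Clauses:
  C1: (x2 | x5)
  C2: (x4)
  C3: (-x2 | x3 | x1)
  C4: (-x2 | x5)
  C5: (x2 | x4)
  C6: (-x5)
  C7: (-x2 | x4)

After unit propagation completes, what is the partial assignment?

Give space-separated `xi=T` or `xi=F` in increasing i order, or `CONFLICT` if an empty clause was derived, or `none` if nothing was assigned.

Answer: CONFLICT

Derivation:
unit clause [4] forces x4=T; simplify:
  satisfied 3 clause(s); 4 remain; assigned so far: [4]
unit clause [-5] forces x5=F; simplify:
  drop 5 from [2, 5] -> [2]
  drop 5 from [-2, 5] -> [-2]
  satisfied 1 clause(s); 3 remain; assigned so far: [4, 5]
unit clause [2] forces x2=T; simplify:
  drop -2 from [-2, 3, 1] -> [3, 1]
  drop -2 from [-2] -> [] (empty!)
  satisfied 1 clause(s); 2 remain; assigned so far: [2, 4, 5]
CONFLICT (empty clause)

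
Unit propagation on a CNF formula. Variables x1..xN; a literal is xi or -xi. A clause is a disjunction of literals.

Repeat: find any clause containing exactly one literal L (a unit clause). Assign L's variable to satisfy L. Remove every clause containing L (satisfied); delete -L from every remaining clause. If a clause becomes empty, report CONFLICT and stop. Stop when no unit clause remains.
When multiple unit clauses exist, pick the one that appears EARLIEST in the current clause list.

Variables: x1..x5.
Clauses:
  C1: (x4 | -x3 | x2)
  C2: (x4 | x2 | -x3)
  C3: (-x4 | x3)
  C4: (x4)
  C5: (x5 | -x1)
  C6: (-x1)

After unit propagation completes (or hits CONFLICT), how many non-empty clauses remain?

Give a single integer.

unit clause [4] forces x4=T; simplify:
  drop -4 from [-4, 3] -> [3]
  satisfied 3 clause(s); 3 remain; assigned so far: [4]
unit clause [3] forces x3=T; simplify:
  satisfied 1 clause(s); 2 remain; assigned so far: [3, 4]
unit clause [-1] forces x1=F; simplify:
  satisfied 2 clause(s); 0 remain; assigned so far: [1, 3, 4]

Answer: 0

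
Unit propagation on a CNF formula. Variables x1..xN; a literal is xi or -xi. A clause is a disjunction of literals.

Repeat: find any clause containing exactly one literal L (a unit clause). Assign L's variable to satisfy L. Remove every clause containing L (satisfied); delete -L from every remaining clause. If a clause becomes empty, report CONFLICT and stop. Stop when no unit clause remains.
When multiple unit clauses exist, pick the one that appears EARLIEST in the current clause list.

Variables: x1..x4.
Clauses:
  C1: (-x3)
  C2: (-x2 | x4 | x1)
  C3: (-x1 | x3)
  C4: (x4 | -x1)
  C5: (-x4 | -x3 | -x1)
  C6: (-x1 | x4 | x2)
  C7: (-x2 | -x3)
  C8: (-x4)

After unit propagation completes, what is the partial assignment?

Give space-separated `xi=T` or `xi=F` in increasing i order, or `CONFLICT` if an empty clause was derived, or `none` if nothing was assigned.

unit clause [-3] forces x3=F; simplify:
  drop 3 from [-1, 3] -> [-1]
  satisfied 3 clause(s); 5 remain; assigned so far: [3]
unit clause [-1] forces x1=F; simplify:
  drop 1 from [-2, 4, 1] -> [-2, 4]
  satisfied 3 clause(s); 2 remain; assigned so far: [1, 3]
unit clause [-4] forces x4=F; simplify:
  drop 4 from [-2, 4] -> [-2]
  satisfied 1 clause(s); 1 remain; assigned so far: [1, 3, 4]
unit clause [-2] forces x2=F; simplify:
  satisfied 1 clause(s); 0 remain; assigned so far: [1, 2, 3, 4]

Answer: x1=F x2=F x3=F x4=F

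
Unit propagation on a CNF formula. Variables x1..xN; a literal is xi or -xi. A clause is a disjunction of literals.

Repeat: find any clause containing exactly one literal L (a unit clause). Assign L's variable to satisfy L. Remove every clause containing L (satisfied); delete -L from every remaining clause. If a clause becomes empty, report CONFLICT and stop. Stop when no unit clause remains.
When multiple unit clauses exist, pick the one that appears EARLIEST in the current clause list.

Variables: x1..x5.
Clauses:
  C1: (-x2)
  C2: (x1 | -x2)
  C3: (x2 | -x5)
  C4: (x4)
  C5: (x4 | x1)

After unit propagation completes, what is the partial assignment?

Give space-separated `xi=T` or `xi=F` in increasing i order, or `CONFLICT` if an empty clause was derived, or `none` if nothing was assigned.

Answer: x2=F x4=T x5=F

Derivation:
unit clause [-2] forces x2=F; simplify:
  drop 2 from [2, -5] -> [-5]
  satisfied 2 clause(s); 3 remain; assigned so far: [2]
unit clause [-5] forces x5=F; simplify:
  satisfied 1 clause(s); 2 remain; assigned so far: [2, 5]
unit clause [4] forces x4=T; simplify:
  satisfied 2 clause(s); 0 remain; assigned so far: [2, 4, 5]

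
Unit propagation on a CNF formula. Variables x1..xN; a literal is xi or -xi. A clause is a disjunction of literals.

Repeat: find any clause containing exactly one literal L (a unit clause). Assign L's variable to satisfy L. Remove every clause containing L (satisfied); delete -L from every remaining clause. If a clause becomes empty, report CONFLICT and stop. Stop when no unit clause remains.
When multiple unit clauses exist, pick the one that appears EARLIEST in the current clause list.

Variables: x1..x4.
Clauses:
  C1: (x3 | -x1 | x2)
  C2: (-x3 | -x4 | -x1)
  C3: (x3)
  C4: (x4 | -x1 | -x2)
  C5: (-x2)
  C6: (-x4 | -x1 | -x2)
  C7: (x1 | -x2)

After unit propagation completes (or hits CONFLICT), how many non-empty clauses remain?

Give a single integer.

unit clause [3] forces x3=T; simplify:
  drop -3 from [-3, -4, -1] -> [-4, -1]
  satisfied 2 clause(s); 5 remain; assigned so far: [3]
unit clause [-2] forces x2=F; simplify:
  satisfied 4 clause(s); 1 remain; assigned so far: [2, 3]

Answer: 1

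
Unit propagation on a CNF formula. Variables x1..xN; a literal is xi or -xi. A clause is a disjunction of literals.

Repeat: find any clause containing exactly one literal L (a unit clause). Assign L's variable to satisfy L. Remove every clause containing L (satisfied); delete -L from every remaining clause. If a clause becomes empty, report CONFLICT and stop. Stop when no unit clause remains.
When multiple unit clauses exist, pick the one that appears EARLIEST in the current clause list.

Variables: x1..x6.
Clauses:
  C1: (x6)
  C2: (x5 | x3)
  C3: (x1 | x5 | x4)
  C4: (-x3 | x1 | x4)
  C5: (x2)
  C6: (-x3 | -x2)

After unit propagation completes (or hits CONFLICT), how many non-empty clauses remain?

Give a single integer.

Answer: 0

Derivation:
unit clause [6] forces x6=T; simplify:
  satisfied 1 clause(s); 5 remain; assigned so far: [6]
unit clause [2] forces x2=T; simplify:
  drop -2 from [-3, -2] -> [-3]
  satisfied 1 clause(s); 4 remain; assigned so far: [2, 6]
unit clause [-3] forces x3=F; simplify:
  drop 3 from [5, 3] -> [5]
  satisfied 2 clause(s); 2 remain; assigned so far: [2, 3, 6]
unit clause [5] forces x5=T; simplify:
  satisfied 2 clause(s); 0 remain; assigned so far: [2, 3, 5, 6]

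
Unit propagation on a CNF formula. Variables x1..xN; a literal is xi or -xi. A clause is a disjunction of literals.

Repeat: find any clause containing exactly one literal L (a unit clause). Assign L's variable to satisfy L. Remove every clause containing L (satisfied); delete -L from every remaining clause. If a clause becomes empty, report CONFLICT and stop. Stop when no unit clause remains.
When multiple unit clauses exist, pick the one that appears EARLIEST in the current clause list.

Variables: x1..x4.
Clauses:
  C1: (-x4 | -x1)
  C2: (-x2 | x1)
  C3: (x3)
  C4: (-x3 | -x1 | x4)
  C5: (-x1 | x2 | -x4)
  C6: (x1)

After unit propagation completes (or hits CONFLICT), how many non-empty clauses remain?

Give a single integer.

Answer: 0

Derivation:
unit clause [3] forces x3=T; simplify:
  drop -3 from [-3, -1, 4] -> [-1, 4]
  satisfied 1 clause(s); 5 remain; assigned so far: [3]
unit clause [1] forces x1=T; simplify:
  drop -1 from [-4, -1] -> [-4]
  drop -1 from [-1, 4] -> [4]
  drop -1 from [-1, 2, -4] -> [2, -4]
  satisfied 2 clause(s); 3 remain; assigned so far: [1, 3]
unit clause [-4] forces x4=F; simplify:
  drop 4 from [4] -> [] (empty!)
  satisfied 2 clause(s); 1 remain; assigned so far: [1, 3, 4]
CONFLICT (empty clause)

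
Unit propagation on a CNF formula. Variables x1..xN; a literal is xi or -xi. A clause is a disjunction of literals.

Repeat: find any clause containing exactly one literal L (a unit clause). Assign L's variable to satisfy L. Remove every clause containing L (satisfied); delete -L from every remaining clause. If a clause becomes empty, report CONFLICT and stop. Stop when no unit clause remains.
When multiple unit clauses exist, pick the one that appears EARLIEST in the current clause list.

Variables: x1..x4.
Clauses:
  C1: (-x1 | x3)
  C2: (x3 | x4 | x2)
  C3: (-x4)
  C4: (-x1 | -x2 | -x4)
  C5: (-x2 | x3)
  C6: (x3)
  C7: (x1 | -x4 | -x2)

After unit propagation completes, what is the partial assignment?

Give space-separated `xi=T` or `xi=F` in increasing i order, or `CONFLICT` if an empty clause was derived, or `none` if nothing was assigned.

unit clause [-4] forces x4=F; simplify:
  drop 4 from [3, 4, 2] -> [3, 2]
  satisfied 3 clause(s); 4 remain; assigned so far: [4]
unit clause [3] forces x3=T; simplify:
  satisfied 4 clause(s); 0 remain; assigned so far: [3, 4]

Answer: x3=T x4=F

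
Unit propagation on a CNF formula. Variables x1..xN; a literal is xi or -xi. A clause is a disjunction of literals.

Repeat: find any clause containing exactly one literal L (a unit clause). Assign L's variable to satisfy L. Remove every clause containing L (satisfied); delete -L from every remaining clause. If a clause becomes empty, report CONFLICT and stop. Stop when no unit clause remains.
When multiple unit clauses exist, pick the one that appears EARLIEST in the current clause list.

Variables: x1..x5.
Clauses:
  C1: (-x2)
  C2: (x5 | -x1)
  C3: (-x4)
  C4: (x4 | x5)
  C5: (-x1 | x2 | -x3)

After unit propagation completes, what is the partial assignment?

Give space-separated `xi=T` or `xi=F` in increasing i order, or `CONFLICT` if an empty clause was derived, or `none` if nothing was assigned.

Answer: x2=F x4=F x5=T

Derivation:
unit clause [-2] forces x2=F; simplify:
  drop 2 from [-1, 2, -3] -> [-1, -3]
  satisfied 1 clause(s); 4 remain; assigned so far: [2]
unit clause [-4] forces x4=F; simplify:
  drop 4 from [4, 5] -> [5]
  satisfied 1 clause(s); 3 remain; assigned so far: [2, 4]
unit clause [5] forces x5=T; simplify:
  satisfied 2 clause(s); 1 remain; assigned so far: [2, 4, 5]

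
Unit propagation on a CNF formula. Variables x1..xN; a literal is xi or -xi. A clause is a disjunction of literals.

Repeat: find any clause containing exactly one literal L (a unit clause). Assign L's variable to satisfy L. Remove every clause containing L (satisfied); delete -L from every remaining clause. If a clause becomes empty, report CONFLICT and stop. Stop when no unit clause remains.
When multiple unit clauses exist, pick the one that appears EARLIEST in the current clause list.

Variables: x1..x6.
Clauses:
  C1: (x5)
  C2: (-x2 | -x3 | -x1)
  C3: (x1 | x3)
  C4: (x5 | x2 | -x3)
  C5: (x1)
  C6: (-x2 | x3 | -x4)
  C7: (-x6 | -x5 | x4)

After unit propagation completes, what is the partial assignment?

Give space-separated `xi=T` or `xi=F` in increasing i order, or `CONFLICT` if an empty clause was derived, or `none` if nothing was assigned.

unit clause [5] forces x5=T; simplify:
  drop -5 from [-6, -5, 4] -> [-6, 4]
  satisfied 2 clause(s); 5 remain; assigned so far: [5]
unit clause [1] forces x1=T; simplify:
  drop -1 from [-2, -3, -1] -> [-2, -3]
  satisfied 2 clause(s); 3 remain; assigned so far: [1, 5]

Answer: x1=T x5=T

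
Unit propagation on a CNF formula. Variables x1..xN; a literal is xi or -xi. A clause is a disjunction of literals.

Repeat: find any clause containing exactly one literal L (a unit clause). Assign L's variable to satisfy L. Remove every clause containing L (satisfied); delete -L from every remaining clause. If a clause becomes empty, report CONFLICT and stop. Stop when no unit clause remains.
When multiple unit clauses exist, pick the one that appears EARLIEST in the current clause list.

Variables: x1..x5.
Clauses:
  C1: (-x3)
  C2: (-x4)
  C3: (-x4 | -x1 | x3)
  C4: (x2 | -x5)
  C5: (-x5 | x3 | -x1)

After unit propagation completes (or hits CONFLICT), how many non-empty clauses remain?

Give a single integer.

Answer: 2

Derivation:
unit clause [-3] forces x3=F; simplify:
  drop 3 from [-4, -1, 3] -> [-4, -1]
  drop 3 from [-5, 3, -1] -> [-5, -1]
  satisfied 1 clause(s); 4 remain; assigned so far: [3]
unit clause [-4] forces x4=F; simplify:
  satisfied 2 clause(s); 2 remain; assigned so far: [3, 4]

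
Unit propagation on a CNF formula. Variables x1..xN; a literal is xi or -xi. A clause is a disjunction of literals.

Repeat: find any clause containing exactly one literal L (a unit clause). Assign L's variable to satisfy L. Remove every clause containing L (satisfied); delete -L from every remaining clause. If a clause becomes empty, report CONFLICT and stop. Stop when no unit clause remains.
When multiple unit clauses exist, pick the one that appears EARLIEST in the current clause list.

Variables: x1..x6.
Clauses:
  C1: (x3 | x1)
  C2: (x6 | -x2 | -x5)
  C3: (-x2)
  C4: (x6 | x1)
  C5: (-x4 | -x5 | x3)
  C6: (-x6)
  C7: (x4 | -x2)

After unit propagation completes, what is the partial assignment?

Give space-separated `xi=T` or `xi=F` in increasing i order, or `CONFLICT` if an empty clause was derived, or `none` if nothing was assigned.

Answer: x1=T x2=F x6=F

Derivation:
unit clause [-2] forces x2=F; simplify:
  satisfied 3 clause(s); 4 remain; assigned so far: [2]
unit clause [-6] forces x6=F; simplify:
  drop 6 from [6, 1] -> [1]
  satisfied 1 clause(s); 3 remain; assigned so far: [2, 6]
unit clause [1] forces x1=T; simplify:
  satisfied 2 clause(s); 1 remain; assigned so far: [1, 2, 6]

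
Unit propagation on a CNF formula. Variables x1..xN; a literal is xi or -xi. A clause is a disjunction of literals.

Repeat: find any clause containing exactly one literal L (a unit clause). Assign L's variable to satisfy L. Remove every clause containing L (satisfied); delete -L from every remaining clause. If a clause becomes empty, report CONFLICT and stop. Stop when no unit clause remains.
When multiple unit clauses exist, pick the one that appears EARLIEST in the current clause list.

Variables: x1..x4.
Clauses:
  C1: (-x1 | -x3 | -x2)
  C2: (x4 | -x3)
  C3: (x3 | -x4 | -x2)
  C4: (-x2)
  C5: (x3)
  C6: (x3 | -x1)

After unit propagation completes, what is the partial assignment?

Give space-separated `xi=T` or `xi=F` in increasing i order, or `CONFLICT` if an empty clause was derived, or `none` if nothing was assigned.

unit clause [-2] forces x2=F; simplify:
  satisfied 3 clause(s); 3 remain; assigned so far: [2]
unit clause [3] forces x3=T; simplify:
  drop -3 from [4, -3] -> [4]
  satisfied 2 clause(s); 1 remain; assigned so far: [2, 3]
unit clause [4] forces x4=T; simplify:
  satisfied 1 clause(s); 0 remain; assigned so far: [2, 3, 4]

Answer: x2=F x3=T x4=T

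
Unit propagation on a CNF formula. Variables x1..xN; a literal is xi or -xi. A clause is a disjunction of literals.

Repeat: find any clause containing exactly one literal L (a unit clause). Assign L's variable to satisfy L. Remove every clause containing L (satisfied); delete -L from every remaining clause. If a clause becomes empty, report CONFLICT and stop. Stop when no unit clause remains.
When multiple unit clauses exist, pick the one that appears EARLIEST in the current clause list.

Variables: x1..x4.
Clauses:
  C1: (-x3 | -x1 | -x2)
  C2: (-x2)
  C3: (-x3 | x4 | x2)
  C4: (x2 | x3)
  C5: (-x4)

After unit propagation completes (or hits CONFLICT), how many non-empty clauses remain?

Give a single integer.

Answer: 0

Derivation:
unit clause [-2] forces x2=F; simplify:
  drop 2 from [-3, 4, 2] -> [-3, 4]
  drop 2 from [2, 3] -> [3]
  satisfied 2 clause(s); 3 remain; assigned so far: [2]
unit clause [3] forces x3=T; simplify:
  drop -3 from [-3, 4] -> [4]
  satisfied 1 clause(s); 2 remain; assigned so far: [2, 3]
unit clause [4] forces x4=T; simplify:
  drop -4 from [-4] -> [] (empty!)
  satisfied 1 clause(s); 1 remain; assigned so far: [2, 3, 4]
CONFLICT (empty clause)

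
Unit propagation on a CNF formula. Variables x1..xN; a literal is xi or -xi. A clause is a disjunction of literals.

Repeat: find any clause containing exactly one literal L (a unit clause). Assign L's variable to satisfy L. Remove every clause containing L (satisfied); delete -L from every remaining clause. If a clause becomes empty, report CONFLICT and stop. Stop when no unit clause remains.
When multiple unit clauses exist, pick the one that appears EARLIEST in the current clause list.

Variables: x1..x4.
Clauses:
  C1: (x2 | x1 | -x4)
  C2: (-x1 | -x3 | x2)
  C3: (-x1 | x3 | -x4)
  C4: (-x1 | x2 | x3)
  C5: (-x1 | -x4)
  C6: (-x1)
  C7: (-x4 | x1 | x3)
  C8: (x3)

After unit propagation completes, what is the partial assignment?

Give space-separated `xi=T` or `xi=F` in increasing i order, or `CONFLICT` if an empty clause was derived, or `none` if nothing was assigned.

Answer: x1=F x3=T

Derivation:
unit clause [-1] forces x1=F; simplify:
  drop 1 from [2, 1, -4] -> [2, -4]
  drop 1 from [-4, 1, 3] -> [-4, 3]
  satisfied 5 clause(s); 3 remain; assigned so far: [1]
unit clause [3] forces x3=T; simplify:
  satisfied 2 clause(s); 1 remain; assigned so far: [1, 3]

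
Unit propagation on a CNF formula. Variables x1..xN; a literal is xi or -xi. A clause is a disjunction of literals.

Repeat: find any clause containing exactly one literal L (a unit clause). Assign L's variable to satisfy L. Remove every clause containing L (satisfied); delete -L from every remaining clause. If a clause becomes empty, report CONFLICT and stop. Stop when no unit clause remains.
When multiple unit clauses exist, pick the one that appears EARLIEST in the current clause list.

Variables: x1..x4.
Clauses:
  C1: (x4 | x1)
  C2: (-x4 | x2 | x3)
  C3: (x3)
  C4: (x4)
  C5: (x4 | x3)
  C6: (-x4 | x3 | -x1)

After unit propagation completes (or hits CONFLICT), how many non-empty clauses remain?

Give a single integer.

Answer: 0

Derivation:
unit clause [3] forces x3=T; simplify:
  satisfied 4 clause(s); 2 remain; assigned so far: [3]
unit clause [4] forces x4=T; simplify:
  satisfied 2 clause(s); 0 remain; assigned so far: [3, 4]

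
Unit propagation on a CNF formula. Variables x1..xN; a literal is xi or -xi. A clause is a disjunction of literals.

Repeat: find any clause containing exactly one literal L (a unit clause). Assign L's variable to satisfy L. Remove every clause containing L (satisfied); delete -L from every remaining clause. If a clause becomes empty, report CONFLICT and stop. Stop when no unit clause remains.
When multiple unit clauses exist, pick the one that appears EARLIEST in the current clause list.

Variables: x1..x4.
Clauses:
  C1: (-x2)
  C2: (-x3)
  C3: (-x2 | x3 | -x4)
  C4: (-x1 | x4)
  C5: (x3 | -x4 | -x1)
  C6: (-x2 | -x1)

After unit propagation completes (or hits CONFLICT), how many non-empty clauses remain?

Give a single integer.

unit clause [-2] forces x2=F; simplify:
  satisfied 3 clause(s); 3 remain; assigned so far: [2]
unit clause [-3] forces x3=F; simplify:
  drop 3 from [3, -4, -1] -> [-4, -1]
  satisfied 1 clause(s); 2 remain; assigned so far: [2, 3]

Answer: 2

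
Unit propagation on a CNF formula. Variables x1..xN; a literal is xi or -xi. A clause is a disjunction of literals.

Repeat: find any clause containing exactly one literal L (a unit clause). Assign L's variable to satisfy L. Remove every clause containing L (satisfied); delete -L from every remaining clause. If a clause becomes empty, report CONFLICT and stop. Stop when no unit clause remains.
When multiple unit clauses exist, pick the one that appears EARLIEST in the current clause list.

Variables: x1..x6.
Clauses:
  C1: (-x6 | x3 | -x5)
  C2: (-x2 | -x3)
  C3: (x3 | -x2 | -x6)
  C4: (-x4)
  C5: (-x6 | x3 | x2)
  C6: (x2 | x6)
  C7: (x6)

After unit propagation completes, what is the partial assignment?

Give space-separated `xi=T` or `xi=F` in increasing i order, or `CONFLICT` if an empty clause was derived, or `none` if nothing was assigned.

Answer: x4=F x6=T

Derivation:
unit clause [-4] forces x4=F; simplify:
  satisfied 1 clause(s); 6 remain; assigned so far: [4]
unit clause [6] forces x6=T; simplify:
  drop -6 from [-6, 3, -5] -> [3, -5]
  drop -6 from [3, -2, -6] -> [3, -2]
  drop -6 from [-6, 3, 2] -> [3, 2]
  satisfied 2 clause(s); 4 remain; assigned so far: [4, 6]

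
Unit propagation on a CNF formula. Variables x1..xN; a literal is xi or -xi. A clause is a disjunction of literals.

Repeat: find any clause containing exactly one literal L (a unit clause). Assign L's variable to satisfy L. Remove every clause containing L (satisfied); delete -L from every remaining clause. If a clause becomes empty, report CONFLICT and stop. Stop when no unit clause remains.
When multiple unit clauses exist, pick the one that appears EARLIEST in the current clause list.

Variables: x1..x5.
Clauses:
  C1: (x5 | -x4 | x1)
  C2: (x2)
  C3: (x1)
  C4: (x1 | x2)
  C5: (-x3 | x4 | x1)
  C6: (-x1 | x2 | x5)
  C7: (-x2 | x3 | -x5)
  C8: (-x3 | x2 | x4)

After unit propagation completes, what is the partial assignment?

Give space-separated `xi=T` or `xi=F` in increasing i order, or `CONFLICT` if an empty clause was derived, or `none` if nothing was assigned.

Answer: x1=T x2=T

Derivation:
unit clause [2] forces x2=T; simplify:
  drop -2 from [-2, 3, -5] -> [3, -5]
  satisfied 4 clause(s); 4 remain; assigned so far: [2]
unit clause [1] forces x1=T; simplify:
  satisfied 3 clause(s); 1 remain; assigned so far: [1, 2]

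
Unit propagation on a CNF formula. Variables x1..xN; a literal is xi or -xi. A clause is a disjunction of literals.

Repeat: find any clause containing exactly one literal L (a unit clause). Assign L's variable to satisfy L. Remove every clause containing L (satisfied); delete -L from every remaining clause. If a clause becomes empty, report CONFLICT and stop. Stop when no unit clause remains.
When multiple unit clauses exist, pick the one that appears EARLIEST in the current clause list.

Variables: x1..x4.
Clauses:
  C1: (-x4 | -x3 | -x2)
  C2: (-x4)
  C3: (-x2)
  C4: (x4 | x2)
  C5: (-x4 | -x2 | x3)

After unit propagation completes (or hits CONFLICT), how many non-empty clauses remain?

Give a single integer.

Answer: 0

Derivation:
unit clause [-4] forces x4=F; simplify:
  drop 4 from [4, 2] -> [2]
  satisfied 3 clause(s); 2 remain; assigned so far: [4]
unit clause [-2] forces x2=F; simplify:
  drop 2 from [2] -> [] (empty!)
  satisfied 1 clause(s); 1 remain; assigned so far: [2, 4]
CONFLICT (empty clause)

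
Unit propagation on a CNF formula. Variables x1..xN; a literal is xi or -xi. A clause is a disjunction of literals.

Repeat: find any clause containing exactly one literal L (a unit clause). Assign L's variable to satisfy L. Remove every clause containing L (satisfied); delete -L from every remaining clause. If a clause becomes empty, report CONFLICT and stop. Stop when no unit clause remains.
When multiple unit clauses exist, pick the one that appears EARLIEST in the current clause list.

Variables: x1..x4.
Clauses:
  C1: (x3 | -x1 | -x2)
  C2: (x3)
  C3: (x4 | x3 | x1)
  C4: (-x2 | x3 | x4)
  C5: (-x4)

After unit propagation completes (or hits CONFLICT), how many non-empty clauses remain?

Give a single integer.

Answer: 0

Derivation:
unit clause [3] forces x3=T; simplify:
  satisfied 4 clause(s); 1 remain; assigned so far: [3]
unit clause [-4] forces x4=F; simplify:
  satisfied 1 clause(s); 0 remain; assigned so far: [3, 4]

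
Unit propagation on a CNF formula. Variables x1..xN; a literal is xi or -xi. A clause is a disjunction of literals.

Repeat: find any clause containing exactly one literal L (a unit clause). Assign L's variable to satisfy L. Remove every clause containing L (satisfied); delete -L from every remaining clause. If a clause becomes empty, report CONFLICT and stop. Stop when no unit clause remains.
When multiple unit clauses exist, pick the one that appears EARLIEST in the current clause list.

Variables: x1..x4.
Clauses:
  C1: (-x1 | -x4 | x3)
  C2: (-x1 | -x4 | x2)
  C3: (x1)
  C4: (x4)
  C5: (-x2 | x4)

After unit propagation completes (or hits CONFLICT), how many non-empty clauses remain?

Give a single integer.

unit clause [1] forces x1=T; simplify:
  drop -1 from [-1, -4, 3] -> [-4, 3]
  drop -1 from [-1, -4, 2] -> [-4, 2]
  satisfied 1 clause(s); 4 remain; assigned so far: [1]
unit clause [4] forces x4=T; simplify:
  drop -4 from [-4, 3] -> [3]
  drop -4 from [-4, 2] -> [2]
  satisfied 2 clause(s); 2 remain; assigned so far: [1, 4]
unit clause [3] forces x3=T; simplify:
  satisfied 1 clause(s); 1 remain; assigned so far: [1, 3, 4]
unit clause [2] forces x2=T; simplify:
  satisfied 1 clause(s); 0 remain; assigned so far: [1, 2, 3, 4]

Answer: 0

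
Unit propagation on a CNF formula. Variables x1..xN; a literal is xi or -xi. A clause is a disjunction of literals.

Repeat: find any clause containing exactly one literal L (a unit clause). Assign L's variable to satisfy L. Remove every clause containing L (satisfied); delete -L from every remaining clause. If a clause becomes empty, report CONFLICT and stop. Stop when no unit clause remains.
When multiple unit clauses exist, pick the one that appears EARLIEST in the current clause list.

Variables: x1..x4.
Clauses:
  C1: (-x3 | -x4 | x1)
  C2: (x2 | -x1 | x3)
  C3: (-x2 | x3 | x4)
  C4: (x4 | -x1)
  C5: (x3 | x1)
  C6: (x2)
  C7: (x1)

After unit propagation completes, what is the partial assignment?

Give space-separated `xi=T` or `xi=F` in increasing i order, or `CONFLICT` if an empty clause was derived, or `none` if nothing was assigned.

unit clause [2] forces x2=T; simplify:
  drop -2 from [-2, 3, 4] -> [3, 4]
  satisfied 2 clause(s); 5 remain; assigned so far: [2]
unit clause [1] forces x1=T; simplify:
  drop -1 from [4, -1] -> [4]
  satisfied 3 clause(s); 2 remain; assigned so far: [1, 2]
unit clause [4] forces x4=T; simplify:
  satisfied 2 clause(s); 0 remain; assigned so far: [1, 2, 4]

Answer: x1=T x2=T x4=T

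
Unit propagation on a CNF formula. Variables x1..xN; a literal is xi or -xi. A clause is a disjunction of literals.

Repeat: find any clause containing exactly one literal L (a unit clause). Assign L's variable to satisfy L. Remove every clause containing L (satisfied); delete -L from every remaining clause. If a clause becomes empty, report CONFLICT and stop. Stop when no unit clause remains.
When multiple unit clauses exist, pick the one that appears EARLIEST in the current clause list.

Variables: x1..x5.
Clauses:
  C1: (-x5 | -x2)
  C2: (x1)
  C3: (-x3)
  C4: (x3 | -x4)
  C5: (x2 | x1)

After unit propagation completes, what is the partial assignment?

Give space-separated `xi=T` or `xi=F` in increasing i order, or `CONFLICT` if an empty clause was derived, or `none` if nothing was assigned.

unit clause [1] forces x1=T; simplify:
  satisfied 2 clause(s); 3 remain; assigned so far: [1]
unit clause [-3] forces x3=F; simplify:
  drop 3 from [3, -4] -> [-4]
  satisfied 1 clause(s); 2 remain; assigned so far: [1, 3]
unit clause [-4] forces x4=F; simplify:
  satisfied 1 clause(s); 1 remain; assigned so far: [1, 3, 4]

Answer: x1=T x3=F x4=F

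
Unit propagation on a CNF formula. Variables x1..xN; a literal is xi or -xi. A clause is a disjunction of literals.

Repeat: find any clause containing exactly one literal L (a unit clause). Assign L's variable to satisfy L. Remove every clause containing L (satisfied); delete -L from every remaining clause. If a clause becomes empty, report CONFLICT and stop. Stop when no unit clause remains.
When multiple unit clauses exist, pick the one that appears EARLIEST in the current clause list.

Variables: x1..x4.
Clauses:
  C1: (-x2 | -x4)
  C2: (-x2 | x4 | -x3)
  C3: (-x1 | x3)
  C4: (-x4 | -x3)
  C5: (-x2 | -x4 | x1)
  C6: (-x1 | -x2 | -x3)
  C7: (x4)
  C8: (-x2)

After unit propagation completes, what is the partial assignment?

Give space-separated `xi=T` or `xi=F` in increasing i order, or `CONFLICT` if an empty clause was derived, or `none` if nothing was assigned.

Answer: x1=F x2=F x3=F x4=T

Derivation:
unit clause [4] forces x4=T; simplify:
  drop -4 from [-2, -4] -> [-2]
  drop -4 from [-4, -3] -> [-3]
  drop -4 from [-2, -4, 1] -> [-2, 1]
  satisfied 2 clause(s); 6 remain; assigned so far: [4]
unit clause [-2] forces x2=F; simplify:
  satisfied 4 clause(s); 2 remain; assigned so far: [2, 4]
unit clause [-3] forces x3=F; simplify:
  drop 3 from [-1, 3] -> [-1]
  satisfied 1 clause(s); 1 remain; assigned so far: [2, 3, 4]
unit clause [-1] forces x1=F; simplify:
  satisfied 1 clause(s); 0 remain; assigned so far: [1, 2, 3, 4]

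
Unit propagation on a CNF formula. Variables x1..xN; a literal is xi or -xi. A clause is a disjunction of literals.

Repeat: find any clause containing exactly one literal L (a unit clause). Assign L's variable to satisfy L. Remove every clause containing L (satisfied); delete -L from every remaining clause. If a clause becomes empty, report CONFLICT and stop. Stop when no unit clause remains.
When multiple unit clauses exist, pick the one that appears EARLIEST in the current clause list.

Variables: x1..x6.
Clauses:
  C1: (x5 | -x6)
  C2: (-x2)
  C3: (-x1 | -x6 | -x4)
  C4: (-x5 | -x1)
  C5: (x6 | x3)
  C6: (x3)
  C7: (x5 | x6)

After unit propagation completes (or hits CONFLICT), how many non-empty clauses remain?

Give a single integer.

Answer: 4

Derivation:
unit clause [-2] forces x2=F; simplify:
  satisfied 1 clause(s); 6 remain; assigned so far: [2]
unit clause [3] forces x3=T; simplify:
  satisfied 2 clause(s); 4 remain; assigned so far: [2, 3]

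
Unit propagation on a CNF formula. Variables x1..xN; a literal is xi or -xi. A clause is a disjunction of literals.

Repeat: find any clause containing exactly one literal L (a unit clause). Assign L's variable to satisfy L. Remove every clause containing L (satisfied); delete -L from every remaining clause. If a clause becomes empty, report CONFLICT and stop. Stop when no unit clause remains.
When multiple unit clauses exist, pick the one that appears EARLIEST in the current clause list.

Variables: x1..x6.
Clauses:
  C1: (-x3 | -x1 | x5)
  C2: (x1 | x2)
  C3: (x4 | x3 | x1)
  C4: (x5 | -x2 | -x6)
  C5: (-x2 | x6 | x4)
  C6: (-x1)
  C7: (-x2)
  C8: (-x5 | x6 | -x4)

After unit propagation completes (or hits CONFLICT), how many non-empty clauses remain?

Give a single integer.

unit clause [-1] forces x1=F; simplify:
  drop 1 from [1, 2] -> [2]
  drop 1 from [4, 3, 1] -> [4, 3]
  satisfied 2 clause(s); 6 remain; assigned so far: [1]
unit clause [2] forces x2=T; simplify:
  drop -2 from [5, -2, -6] -> [5, -6]
  drop -2 from [-2, 6, 4] -> [6, 4]
  drop -2 from [-2] -> [] (empty!)
  satisfied 1 clause(s); 5 remain; assigned so far: [1, 2]
CONFLICT (empty clause)

Answer: 4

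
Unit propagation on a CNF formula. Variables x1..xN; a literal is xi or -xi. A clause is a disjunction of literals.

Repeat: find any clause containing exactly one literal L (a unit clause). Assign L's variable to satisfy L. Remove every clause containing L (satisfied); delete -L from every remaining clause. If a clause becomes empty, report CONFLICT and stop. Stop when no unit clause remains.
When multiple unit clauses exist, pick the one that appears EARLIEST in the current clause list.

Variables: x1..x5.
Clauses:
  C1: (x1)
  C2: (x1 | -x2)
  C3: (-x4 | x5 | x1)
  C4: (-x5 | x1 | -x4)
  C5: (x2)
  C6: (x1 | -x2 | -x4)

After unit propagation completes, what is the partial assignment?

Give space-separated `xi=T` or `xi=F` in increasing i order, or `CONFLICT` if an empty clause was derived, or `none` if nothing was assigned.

Answer: x1=T x2=T

Derivation:
unit clause [1] forces x1=T; simplify:
  satisfied 5 clause(s); 1 remain; assigned so far: [1]
unit clause [2] forces x2=T; simplify:
  satisfied 1 clause(s); 0 remain; assigned so far: [1, 2]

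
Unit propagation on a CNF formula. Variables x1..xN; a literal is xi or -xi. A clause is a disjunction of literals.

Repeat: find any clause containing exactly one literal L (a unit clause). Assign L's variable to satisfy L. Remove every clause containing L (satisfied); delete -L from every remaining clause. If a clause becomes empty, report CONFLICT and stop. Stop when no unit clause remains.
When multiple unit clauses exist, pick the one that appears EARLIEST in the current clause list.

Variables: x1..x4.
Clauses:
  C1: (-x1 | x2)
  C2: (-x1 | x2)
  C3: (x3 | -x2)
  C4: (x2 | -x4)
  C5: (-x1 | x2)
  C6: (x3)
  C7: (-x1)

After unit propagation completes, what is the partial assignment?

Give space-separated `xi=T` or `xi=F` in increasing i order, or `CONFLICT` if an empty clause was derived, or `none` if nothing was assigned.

Answer: x1=F x3=T

Derivation:
unit clause [3] forces x3=T; simplify:
  satisfied 2 clause(s); 5 remain; assigned so far: [3]
unit clause [-1] forces x1=F; simplify:
  satisfied 4 clause(s); 1 remain; assigned so far: [1, 3]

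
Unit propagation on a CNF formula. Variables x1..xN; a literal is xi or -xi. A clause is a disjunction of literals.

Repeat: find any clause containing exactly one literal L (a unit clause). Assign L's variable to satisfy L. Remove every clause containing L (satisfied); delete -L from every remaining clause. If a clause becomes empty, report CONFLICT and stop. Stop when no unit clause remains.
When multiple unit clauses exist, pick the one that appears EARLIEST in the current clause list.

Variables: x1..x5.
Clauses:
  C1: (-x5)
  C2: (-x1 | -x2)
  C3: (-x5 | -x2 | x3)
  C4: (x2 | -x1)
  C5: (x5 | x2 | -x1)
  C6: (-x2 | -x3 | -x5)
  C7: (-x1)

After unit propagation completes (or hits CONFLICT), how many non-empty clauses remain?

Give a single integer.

Answer: 0

Derivation:
unit clause [-5] forces x5=F; simplify:
  drop 5 from [5, 2, -1] -> [2, -1]
  satisfied 3 clause(s); 4 remain; assigned so far: [5]
unit clause [-1] forces x1=F; simplify:
  satisfied 4 clause(s); 0 remain; assigned so far: [1, 5]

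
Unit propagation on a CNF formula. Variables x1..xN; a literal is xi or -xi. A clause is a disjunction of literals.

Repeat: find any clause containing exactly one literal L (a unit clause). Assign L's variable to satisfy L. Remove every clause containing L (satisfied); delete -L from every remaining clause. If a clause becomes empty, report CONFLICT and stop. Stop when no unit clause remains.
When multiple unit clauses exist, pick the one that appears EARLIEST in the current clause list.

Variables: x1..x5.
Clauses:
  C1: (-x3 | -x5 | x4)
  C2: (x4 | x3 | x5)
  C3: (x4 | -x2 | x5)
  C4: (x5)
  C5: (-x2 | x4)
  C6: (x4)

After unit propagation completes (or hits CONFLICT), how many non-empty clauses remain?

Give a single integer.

Answer: 0

Derivation:
unit clause [5] forces x5=T; simplify:
  drop -5 from [-3, -5, 4] -> [-3, 4]
  satisfied 3 clause(s); 3 remain; assigned so far: [5]
unit clause [4] forces x4=T; simplify:
  satisfied 3 clause(s); 0 remain; assigned so far: [4, 5]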